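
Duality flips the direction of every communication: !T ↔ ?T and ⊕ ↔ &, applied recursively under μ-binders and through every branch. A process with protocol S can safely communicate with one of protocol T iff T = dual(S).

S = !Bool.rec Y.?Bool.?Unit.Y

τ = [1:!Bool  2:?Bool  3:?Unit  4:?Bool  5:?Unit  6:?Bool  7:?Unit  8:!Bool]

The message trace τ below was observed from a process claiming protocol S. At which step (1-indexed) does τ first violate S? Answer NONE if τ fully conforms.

8

[1] !Bool  ✓  now at rec Y.…
[2] ?Bool  ✓  now at ?Unit.rec Y.…
[3] ?Unit  ✓  now at rec Y.…
[4] ?Bool  ✓  now at ?Unit.rec Y.…
[5] ?Unit  ✓  now at rec Y.…
[6] ?Bool  ✓  now at ?Unit.rec Y.…
[7] ?Unit  ✓  now at rec Y.…
[8] got !Bool, protocol expects ?Bool  ✗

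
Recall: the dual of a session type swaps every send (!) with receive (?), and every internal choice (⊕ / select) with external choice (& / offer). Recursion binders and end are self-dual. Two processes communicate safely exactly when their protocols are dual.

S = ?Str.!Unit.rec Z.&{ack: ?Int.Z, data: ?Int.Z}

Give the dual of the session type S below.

!Str.?Unit.rec Z.+{ack: !Int.Z, data: !Int.Z}

?Str = !Str
  !Unit = ?Unit
    rec Z = rec Z  (binder kept)
      &{ack,data} = +{ack,data}  (&→⊕)
        case ack:
          ?Int = !Int
            Z ↦ Z
        case data:
          ?Int = !Int
            Z ↦ Z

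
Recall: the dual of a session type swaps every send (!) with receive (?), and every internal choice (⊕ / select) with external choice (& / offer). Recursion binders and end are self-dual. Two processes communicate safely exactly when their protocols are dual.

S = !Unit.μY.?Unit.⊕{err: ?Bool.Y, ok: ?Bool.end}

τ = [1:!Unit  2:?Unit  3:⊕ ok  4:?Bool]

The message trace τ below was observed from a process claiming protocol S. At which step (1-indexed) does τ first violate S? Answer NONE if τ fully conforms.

@1 !Unit  match  cont: μY.…
@2 ?Unit  match  cont: ⊕{err: ?Bool.μY.…, ok: ?Bool.end}
@3 ⊕ ok  match  cont: ?Bool.end
@4 ?Bool  match  cont: end
τ conforms to S (length 4)

NONE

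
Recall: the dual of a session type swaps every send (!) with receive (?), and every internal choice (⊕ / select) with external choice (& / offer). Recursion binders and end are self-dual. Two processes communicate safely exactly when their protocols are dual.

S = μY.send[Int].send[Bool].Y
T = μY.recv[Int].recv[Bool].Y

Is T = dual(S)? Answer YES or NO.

μY vs μY  match (μ self-dual)
  send[Int] vs recv[Int]  match
    send[Bool] vs recv[Bool]  match
      Y vs Y  match

YES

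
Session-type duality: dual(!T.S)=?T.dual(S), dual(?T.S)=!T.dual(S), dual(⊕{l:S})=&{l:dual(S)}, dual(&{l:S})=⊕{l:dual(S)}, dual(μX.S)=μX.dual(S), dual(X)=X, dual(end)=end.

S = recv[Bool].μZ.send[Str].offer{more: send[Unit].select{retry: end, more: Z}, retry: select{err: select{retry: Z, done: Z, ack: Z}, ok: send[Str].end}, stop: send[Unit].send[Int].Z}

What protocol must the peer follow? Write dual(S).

recv[Bool] → send[Bool]
  μZ → μZ  (rec unchanged)
    send[Str] → recv[Str]
      offer{more,retry,stop} → select{more,retry,stop}  (offer→select)
        • more:
          send[Unit] → recv[Unit]
            select{retry,more} → offer{retry,more}  (internal→external)
              • retry:
                dual(end) = end
              • more:
                dual(Z) = Z
        • retry:
          select{err,ok} → offer{err,ok}  (internal→external)
            • err:
              select{retry,done,ack} → offer{retry,done,ack}  (internal→external)
                • retry:
                  dual(Z) = Z
                • done:
                  dual(Z) = Z
                • ack:
                  dual(Z) = Z
            • ok:
              send[Str] → recv[Str]
                dual(end) = end
        • stop:
          send[Unit] → recv[Unit]
            send[Int] → recv[Int]
              dual(Z) = Z

send[Bool].μZ.recv[Str].select{more: recv[Unit].offer{retry: end, more: Z}, retry: offer{err: offer{retry: Z, done: Z, ack: Z}, ok: recv[Str].end}, stop: recv[Unit].recv[Int].Z}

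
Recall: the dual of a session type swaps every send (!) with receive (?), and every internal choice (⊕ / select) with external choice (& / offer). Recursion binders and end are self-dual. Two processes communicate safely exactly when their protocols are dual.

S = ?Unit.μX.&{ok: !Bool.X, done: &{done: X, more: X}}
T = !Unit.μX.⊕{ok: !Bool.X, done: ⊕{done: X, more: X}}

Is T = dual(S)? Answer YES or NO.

?Unit | !Unit  ✓
  μX | μX  ✓ (rec unchanged)
    &{ok,done} | ⊕{ok,done}  ✓ label sets agree
      • ok:
        !Bool | !Bool  ✗ same direction on both sides — not dual

NO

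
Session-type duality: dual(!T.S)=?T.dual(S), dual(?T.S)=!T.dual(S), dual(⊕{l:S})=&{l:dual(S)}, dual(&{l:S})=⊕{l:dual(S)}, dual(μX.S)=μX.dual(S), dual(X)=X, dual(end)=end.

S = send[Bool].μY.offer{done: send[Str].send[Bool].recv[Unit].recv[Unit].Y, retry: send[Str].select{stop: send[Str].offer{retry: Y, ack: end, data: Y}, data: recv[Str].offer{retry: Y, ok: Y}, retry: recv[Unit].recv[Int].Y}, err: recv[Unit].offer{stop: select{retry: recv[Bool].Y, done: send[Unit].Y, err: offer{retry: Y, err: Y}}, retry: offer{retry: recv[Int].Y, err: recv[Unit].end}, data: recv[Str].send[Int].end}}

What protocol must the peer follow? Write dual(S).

recv[Bool].μY.select{done: recv[Str].recv[Bool].send[Unit].send[Unit].Y, retry: recv[Str].offer{stop: recv[Str].select{retry: Y, ack: end, data: Y}, data: send[Str].select{retry: Y, ok: Y}, retry: send[Unit].send[Int].Y}, err: send[Unit].select{stop: offer{retry: send[Bool].Y, done: recv[Unit].Y, err: select{retry: Y, err: Y}}, retry: select{retry: send[Int].Y, err: send[Unit].end}, data: send[Str].recv[Int].end}}

send[Bool] ↦ recv[Bool]
  μY ↦ μY  (rec unchanged)
    offer{done,retry,err} ↦ select{done,retry,err}  (external→internal)
      [done]
        send[Str] ↦ recv[Str]
          send[Bool] ↦ recv[Bool]
            recv[Unit] ↦ send[Unit]
              recv[Unit] ↦ send[Unit]
                Y ↦ Y
      [retry]
        send[Str] ↦ recv[Str]
          select{stop,data,retry} ↦ offer{stop,data,retry}  (select→offer)
            [stop]
              send[Str] ↦ recv[Str]
                offer{retry,ack,data} ↦ select{retry,ack,data}  (external→internal)
                  [retry]
                    Y ↦ Y
                  [ack]
                    end ↦ end
                  [data]
                    Y ↦ Y
            [data]
              recv[Str] ↦ send[Str]
                offer{retry,ok} ↦ select{retry,ok}  (external→internal)
                  [retry]
                    Y ↦ Y
                  [ok]
                    Y ↦ Y
            [retry]
              recv[Unit] ↦ send[Unit]
                recv[Int] ↦ send[Int]
                  Y ↦ Y
      [err]
        recv[Unit] ↦ send[Unit]
          offer{stop,retry,data} ↦ select{stop,retry,data}  (external→internal)
            [stop]
              select{retry,done,err} ↦ offer{retry,done,err}  (select→offer)
                [retry]
                  recv[Bool] ↦ send[Bool]
                    Y ↦ Y
                [done]
                  send[Unit] ↦ recv[Unit]
                    Y ↦ Y
                [err]
                  offer{retry,err} ↦ select{retry,err}  (external→internal)
                    [retry]
                      Y ↦ Y
                    [err]
                      Y ↦ Y
            [retry]
              offer{retry,err} ↦ select{retry,err}  (external→internal)
                [retry]
                  recv[Int] ↦ send[Int]
                    Y ↦ Y
                [err]
                  recv[Unit] ↦ send[Unit]
                    end ↦ end
            [data]
              recv[Str] ↦ send[Str]
                send[Int] ↦ recv[Int]
                  end ↦ end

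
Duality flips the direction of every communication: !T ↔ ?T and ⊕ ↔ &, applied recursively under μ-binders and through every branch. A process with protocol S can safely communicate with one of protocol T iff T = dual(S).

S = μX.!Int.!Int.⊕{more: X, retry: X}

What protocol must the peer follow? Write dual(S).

μX.?Int.?Int.&{more: X, retry: X}

μX ↦ μX  (μ self-dual)
  !Int ↦ ?Int
    !Int ↦ ?Int
      ⊕{more,retry} ↦ &{more,retry}  (select→offer)
        • more:
          X self-dual
        • retry:
          X self-dual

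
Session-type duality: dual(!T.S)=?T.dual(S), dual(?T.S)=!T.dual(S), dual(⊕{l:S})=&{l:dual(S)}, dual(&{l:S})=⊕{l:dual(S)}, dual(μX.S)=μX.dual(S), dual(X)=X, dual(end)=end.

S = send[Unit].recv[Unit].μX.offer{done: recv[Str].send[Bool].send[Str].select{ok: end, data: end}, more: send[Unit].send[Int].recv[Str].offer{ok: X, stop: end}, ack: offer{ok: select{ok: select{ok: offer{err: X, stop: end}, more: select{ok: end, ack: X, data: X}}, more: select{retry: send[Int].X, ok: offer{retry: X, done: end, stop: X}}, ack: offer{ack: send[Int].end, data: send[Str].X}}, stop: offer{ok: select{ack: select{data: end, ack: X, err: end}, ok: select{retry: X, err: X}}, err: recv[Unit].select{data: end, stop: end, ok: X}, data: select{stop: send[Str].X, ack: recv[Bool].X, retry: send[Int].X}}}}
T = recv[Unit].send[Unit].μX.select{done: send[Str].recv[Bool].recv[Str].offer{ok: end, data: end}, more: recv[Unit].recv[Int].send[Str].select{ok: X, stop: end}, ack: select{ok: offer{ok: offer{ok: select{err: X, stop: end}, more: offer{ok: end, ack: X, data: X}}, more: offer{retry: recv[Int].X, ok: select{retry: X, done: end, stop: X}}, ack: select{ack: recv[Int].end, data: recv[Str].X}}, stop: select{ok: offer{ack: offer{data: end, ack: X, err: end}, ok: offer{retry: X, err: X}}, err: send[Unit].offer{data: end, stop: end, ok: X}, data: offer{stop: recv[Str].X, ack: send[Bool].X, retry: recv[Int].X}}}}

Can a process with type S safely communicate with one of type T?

send[Unit] ‖ recv[Unit]  match
  recv[Unit] ‖ send[Unit]  match
    μX ‖ μX  match (binder kept)
      offer{done,more,ack} ‖ select{done,more,ack}  match label sets agree
        [done]
          recv[Str] ‖ send[Str]  match
            send[Bool] ‖ recv[Bool]  match
              send[Str] ‖ recv[Str]  match
                select{ok,data} ‖ offer{ok,data}  match label sets agree
                  [ok]
                    end ‖ end  match
                  [data]
                    end ‖ end  match
        [more]
          send[Unit] ‖ recv[Unit]  match
            send[Int] ‖ recv[Int]  match
              recv[Str] ‖ send[Str]  match
                offer{ok,stop} ‖ select{ok,stop}  match label sets agree
                  [ok]
                    X ‖ X  match
                  [stop]
                    end ‖ end  match
        [ack]
          offer{ok,stop} ‖ select{ok,stop}  match label sets agree
            [ok]
              select{ok,more,ack} ‖ offer{ok,more,ack}  match label sets agree
                [ok]
                  select{ok,more} ‖ offer{ok,more}  match label sets agree
                    [ok]
                      offer{err,stop} ‖ select{err,stop}  match label sets agree
                        [err]
                          X ‖ X  match
                        [stop]
                          end ‖ end  match
                    [more]
                      select{ok,ack,data} ‖ offer{ok,ack,data}  match label sets agree
                        [ok]
                          end ‖ end  match
                        [ack]
                          X ‖ X  match
                        [data]
                          X ‖ X  match
                [more]
                  select{retry,ok} ‖ offer{retry,ok}  match label sets agree
                    [retry]
                      send[Int] ‖ recv[Int]  match
                        X ‖ X  match
                    [ok]
                      offer{retry,done,stop} ‖ select{retry,done,stop}  match label sets agree
                        [retry]
                          X ‖ X  match
                        [done]
                          end ‖ end  match
                        [stop]
                          X ‖ X  match
                [ack]
                  offer{ack,data} ‖ select{ack,data}  match label sets agree
                    [ack]
                      send[Int] ‖ recv[Int]  match
                        end ‖ end  match
                    [data]
                      send[Str] ‖ recv[Str]  match
                        X ‖ X  match
            [stop]
              offer{ok,err,data} ‖ select{ok,err,data}  match label sets agree
                [ok]
                  select{ack,ok} ‖ offer{ack,ok}  match label sets agree
                    [ack]
                      select{data,ack,err} ‖ offer{data,ack,err}  match label sets agree
                        [data]
                          end ‖ end  match
                        [ack]
                          X ‖ X  match
                        [err]
                          end ‖ end  match
                    [ok]
                      select{retry,err} ‖ offer{retry,err}  match label sets agree
                        [retry]
                          X ‖ X  match
                        [err]
                          X ‖ X  match
                [err]
                  recv[Unit] ‖ send[Unit]  match
                    select{data,stop,ok} ‖ offer{data,stop,ok}  match label sets agree
                      [data]
                        end ‖ end  match
                      [stop]
                        end ‖ end  match
                      [ok]
                        X ‖ X  match
                [data]
                  select{stop,ack,retry} ‖ offer{stop,ack,retry}  match label sets agree
                    [stop]
                      send[Str] ‖ recv[Str]  match
                        X ‖ X  match
                    [ack]
                      recv[Bool] ‖ send[Bool]  match
                        X ‖ X  match
                    [retry]
                      send[Int] ‖ recv[Int]  match
                        X ‖ X  match

YES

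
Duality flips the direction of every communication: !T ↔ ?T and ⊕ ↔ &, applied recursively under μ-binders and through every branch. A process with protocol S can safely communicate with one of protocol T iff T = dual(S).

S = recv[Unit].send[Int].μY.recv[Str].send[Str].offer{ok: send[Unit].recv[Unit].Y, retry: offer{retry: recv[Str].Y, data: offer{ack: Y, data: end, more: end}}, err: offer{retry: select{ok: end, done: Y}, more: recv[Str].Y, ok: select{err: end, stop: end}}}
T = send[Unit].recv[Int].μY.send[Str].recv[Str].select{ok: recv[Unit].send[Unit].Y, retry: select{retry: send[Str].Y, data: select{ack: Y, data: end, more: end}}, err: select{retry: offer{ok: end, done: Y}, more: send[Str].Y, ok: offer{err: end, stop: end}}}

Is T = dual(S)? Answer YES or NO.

YES

recv[Unit] ‖ send[Unit]  ✓
  send[Int] ‖ recv[Int]  ✓
    μY ‖ μY  ✓ (μ self-dual)
      recv[Str] ‖ send[Str]  ✓
        send[Str] ‖ recv[Str]  ✓
          offer{ok,retry,err} ‖ select{ok,retry,err}  ✓ same labels
            • ok:
              send[Unit] ‖ recv[Unit]  ✓
                recv[Unit] ‖ send[Unit]  ✓
                  Y ‖ Y  ✓
            • retry:
              offer{retry,data} ‖ select{retry,data}  ✓ same labels
                • retry:
                  recv[Str] ‖ send[Str]  ✓
                    Y ‖ Y  ✓
                • data:
                  offer{ack,data,more} ‖ select{ack,data,more}  ✓ same labels
                    • ack:
                      Y ‖ Y  ✓
                    • data:
                      end ‖ end  ✓
                    • more:
                      end ‖ end  ✓
            • err:
              offer{retry,more,ok} ‖ select{retry,more,ok}  ✓ same labels
                • retry:
                  select{ok,done} ‖ offer{ok,done}  ✓ same labels
                    • ok:
                      end ‖ end  ✓
                    • done:
                      Y ‖ Y  ✓
                • more:
                  recv[Str] ‖ send[Str]  ✓
                    Y ‖ Y  ✓
                • ok:
                  select{err,stop} ‖ offer{err,stop}  ✓ same labels
                    • err:
                      end ‖ end  ✓
                    • stop:
                      end ‖ end  ✓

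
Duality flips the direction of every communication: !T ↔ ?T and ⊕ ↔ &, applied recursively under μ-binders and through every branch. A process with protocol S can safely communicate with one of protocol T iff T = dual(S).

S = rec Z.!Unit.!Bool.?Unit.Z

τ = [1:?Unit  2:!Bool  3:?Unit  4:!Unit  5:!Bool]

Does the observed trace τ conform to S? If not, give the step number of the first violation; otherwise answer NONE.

1

@1 got ?Unit, protocol expects !Unit  ✗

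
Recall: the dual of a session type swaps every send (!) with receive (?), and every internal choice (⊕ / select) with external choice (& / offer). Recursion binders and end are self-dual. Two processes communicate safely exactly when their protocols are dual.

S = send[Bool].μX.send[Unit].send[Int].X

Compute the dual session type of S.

recv[Bool].μX.recv[Unit].recv[Int].X

send[Bool] ↦ recv[Bool]
  μX ↦ μX  (rec unchanged)
    send[Unit] ↦ recv[Unit]
      send[Int] ↦ recv[Int]
        X ↦ X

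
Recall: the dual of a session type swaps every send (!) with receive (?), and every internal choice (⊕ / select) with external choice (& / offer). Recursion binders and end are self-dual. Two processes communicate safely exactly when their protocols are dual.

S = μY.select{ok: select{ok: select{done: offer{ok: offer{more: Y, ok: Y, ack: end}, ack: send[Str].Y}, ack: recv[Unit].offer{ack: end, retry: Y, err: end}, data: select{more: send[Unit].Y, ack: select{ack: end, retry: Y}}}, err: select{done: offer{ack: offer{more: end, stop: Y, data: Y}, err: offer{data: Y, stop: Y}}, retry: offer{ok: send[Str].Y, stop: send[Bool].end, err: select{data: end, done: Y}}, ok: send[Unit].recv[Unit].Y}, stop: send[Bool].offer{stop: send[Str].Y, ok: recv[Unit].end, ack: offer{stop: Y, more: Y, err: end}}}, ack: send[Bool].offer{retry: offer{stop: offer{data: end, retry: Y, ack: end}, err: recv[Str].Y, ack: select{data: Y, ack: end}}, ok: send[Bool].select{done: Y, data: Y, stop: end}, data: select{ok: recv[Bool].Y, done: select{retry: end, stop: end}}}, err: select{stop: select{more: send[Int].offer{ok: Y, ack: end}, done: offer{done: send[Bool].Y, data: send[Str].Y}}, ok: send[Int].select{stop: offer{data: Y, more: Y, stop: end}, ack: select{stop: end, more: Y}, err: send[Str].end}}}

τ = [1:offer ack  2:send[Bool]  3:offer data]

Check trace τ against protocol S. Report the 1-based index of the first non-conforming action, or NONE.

1

@1 got offer ack, protocol expects select ok or select ack or select err  ✗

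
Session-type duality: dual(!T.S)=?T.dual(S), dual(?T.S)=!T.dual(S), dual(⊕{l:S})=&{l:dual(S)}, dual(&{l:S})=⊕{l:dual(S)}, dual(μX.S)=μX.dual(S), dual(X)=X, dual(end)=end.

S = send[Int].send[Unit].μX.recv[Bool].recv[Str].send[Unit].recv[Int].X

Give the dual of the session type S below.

recv[Int].recv[Unit].μX.send[Bool].send[Str].recv[Unit].send[Int].X

send[Int] ↦ recv[Int]
  send[Unit] ↦ recv[Unit]
    μX ↦ μX  (binder kept)
      recv[Bool] ↦ send[Bool]
        recv[Str] ↦ send[Str]
          send[Unit] ↦ recv[Unit]
            recv[Int] ↦ send[Int]
              dual(X) = X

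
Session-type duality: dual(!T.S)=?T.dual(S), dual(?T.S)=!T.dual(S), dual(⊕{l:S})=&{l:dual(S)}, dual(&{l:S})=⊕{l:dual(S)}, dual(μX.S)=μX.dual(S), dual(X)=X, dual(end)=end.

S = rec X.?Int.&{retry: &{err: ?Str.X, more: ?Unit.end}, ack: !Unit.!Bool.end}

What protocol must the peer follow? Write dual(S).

rec X → rec X  (μ self-dual)
  ?Int → !Int
    &{retry,ack} → +{retry,ack}  (external→internal)
      [retry]
        &{err,more} → +{err,more}  (external→internal)
          [err]
            ?Str → !Str
              X ↦ X
          [more]
            ?Unit → !Unit
              end ↦ end
      [ack]
        !Unit → ?Unit
          !Bool → ?Bool
            end ↦ end

rec X.!Int.+{retry: +{err: !Str.X, more: !Unit.end}, ack: ?Unit.?Bool.end}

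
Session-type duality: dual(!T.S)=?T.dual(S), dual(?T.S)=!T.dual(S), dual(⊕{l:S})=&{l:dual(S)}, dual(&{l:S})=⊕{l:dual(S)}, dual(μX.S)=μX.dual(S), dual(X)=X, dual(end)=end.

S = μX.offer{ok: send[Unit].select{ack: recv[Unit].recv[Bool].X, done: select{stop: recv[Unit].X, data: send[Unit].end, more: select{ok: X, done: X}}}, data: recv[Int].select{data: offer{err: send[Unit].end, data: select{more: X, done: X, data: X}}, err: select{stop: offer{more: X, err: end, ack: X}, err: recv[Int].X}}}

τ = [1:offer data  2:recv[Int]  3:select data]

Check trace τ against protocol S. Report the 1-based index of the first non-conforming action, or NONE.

step 1: offer data  ✓  residual = recv[Int].select{data: offer{err: send[Unit].end, data: select{more: μX.…, done: μX.…, data: μX.…}}, err: select{stop: offer{more: μX.…, err: end, ack: μX.…}, err: recv[Int].μX.…}}
step 2: recv[Int]  ✓  residual = select{data: offer{err: send[Unit].end, data: select{more: μX.…, done: μX.…, data: μX.…}}, err: select{stop: offer{more: μX.…, err: end, ack: μX.…}, err: recv[Int].μX.…}}
step 3: select data  ✓  residual = offer{err: send[Unit].end, data: select{more: μX.…, done: μX.…, data: μX.…}}
all 3 steps conform

NONE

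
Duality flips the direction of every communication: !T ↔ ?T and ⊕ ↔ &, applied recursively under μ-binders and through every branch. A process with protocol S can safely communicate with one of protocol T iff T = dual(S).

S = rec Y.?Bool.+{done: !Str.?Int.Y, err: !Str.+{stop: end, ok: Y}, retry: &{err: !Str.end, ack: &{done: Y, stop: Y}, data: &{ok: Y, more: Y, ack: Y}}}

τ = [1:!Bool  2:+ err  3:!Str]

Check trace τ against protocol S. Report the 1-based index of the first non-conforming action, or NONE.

[1] got !Bool, protocol expects ?Bool  ✗

1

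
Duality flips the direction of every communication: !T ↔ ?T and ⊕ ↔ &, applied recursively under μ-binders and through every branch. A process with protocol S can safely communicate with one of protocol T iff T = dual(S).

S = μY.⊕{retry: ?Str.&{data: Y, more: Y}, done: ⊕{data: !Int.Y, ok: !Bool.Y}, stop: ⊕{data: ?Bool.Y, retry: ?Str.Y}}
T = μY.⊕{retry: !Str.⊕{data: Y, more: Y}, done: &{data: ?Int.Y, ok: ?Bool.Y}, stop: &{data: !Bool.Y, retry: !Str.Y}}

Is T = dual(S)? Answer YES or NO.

μY ‖ μY  match (rec unchanged)
  ⊕{retry,done,stop} ‖ ⊕{retry,done,stop}  ✗ choice polarity not flipped — not dual

NO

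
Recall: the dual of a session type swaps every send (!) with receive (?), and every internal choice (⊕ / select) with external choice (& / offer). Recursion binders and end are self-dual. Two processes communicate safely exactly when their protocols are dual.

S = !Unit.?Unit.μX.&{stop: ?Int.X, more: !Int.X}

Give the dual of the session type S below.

?Unit.!Unit.μX.⊕{stop: !Int.X, more: ?Int.X}

!Unit → ?Unit
  ?Unit → !Unit
    μX → μX  (rec unchanged)
      &{stop,more} → ⊕{stop,more}  (&→⊕)
        case stop:
          ?Int → !Int
            dual(X) = X
        case more:
          !Int → ?Int
            dual(X) = X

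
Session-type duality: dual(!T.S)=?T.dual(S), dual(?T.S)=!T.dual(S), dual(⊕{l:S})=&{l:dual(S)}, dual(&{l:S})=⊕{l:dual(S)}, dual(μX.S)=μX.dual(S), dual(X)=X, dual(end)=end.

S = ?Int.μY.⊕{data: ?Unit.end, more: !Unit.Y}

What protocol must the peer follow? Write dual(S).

?Int = !Int
  μY = μY  (binder kept)
    ⊕{data,more} = &{data,more}  (select→offer)
      [data]
        ?Unit = !Unit
          dual(end) = end
      [more]
        !Unit = ?Unit
          dual(Y) = Y

!Int.μY.&{data: !Unit.end, more: ?Unit.Y}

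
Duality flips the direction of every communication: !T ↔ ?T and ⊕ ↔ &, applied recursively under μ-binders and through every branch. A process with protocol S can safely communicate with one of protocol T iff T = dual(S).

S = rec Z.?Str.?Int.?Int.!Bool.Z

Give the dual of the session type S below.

rec Z.!Str.!Int.!Int.?Bool.Z

rec Z → rec Z  (rec unchanged)
  ?Str → !Str
    ?Int → !Int
      ?Int → !Int
        !Bool → ?Bool
          Z self-dual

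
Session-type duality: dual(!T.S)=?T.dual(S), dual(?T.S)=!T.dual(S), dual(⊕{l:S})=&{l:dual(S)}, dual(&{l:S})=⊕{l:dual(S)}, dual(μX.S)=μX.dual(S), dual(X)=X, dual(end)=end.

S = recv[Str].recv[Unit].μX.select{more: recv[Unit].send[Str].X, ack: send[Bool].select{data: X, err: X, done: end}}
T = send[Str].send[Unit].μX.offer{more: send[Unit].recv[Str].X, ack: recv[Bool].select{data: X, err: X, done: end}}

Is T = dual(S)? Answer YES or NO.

recv[Str] ‖ send[Str]  ✓
  recv[Unit] ‖ send[Unit]  ✓
    μX ‖ μX  ✓ (binder kept)
      select{more,ack} ‖ offer{more,ack}  ✓ same labels
        case more:
          recv[Unit] ‖ send[Unit]  ✓
            send[Str] ‖ recv[Str]  ✓
              X ‖ X  ✓
        case ack:
          send[Bool] ‖ recv[Bool]  ✓
            select{data,err,done} ‖ select{data,err,done}  ✗ choice polarity not flipped — not dual

NO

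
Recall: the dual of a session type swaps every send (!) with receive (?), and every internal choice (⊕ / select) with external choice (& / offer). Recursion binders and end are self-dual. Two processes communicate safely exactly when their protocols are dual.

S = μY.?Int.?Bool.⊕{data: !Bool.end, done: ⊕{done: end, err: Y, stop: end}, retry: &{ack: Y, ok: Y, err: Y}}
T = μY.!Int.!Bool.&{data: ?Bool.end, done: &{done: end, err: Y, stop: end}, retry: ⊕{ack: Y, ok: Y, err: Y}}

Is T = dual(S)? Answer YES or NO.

μY ‖ μY  ok (μ self-dual)
  ?Int ‖ !Int  ok
    ?Bool ‖ !Bool  ok
      ⊕{data,done,retry} ‖ &{data,done,retry}  ok label sets agree
        • data:
          !Bool ‖ ?Bool  ok
            end ‖ end  ok
        • done:
          ⊕{done,err,stop} ‖ &{done,err,stop}  ok label sets agree
            • done:
              end ‖ end  ok
            • err:
              Y ‖ Y  ok
            • stop:
              end ‖ end  ok
        • retry:
          &{ack,ok,err} ‖ ⊕{ack,ok,err}  ok label sets agree
            • ack:
              Y ‖ Y  ok
            • ok:
              Y ‖ Y  ok
            • err:
              Y ‖ Y  ok

YES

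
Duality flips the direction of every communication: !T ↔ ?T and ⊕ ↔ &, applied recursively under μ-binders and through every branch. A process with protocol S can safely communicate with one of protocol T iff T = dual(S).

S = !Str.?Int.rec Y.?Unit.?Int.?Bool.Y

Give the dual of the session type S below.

?Str.!Int.rec Y.!Unit.!Int.!Bool.Y

!Str = ?Str
  ?Int = !Int
    rec Y = rec Y  (μ self-dual)
      ?Unit = !Unit
        ?Int = !Int
          ?Bool = !Bool
            Y self-dual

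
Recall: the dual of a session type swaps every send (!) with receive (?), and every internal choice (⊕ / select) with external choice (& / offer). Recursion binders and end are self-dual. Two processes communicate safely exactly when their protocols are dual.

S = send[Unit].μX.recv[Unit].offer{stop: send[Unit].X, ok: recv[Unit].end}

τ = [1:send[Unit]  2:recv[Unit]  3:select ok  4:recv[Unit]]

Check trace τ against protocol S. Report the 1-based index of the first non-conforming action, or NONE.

3

@1 send[Unit]  ok  residual = μX.…
@2 recv[Unit]  ok  residual = offer{stop: send[Unit].μX.…, ok: recv[Unit].end}
@3 got select ok, protocol expects offer stop or offer ok  ✗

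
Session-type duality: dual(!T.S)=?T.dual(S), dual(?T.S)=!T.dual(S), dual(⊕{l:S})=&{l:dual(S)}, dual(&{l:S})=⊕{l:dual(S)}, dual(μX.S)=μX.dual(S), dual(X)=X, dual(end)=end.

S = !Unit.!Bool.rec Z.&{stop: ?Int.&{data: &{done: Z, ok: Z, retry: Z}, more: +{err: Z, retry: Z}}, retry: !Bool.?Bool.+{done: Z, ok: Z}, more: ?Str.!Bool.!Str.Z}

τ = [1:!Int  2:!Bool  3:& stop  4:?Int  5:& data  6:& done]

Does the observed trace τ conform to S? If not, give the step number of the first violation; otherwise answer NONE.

1

[1] got !Int, protocol expects !Unit  ✗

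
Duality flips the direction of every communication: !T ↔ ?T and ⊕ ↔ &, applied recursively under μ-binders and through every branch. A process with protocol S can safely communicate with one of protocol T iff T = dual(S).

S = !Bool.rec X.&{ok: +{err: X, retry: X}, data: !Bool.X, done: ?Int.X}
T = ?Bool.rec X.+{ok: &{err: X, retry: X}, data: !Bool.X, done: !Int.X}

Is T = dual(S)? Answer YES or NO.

NO

!Bool ‖ ?Bool  ok
  rec X ‖ rec X  ok (rec unchanged)
    &{ok,data,done} ‖ +{ok,data,done}  ok same labels
      • ok:
        +{err,retry} ‖ &{err,retry}  ok same labels
          • err:
            X ‖ X  ok
          • retry:
            X ‖ X  ok
      • data:
        !Bool ‖ !Bool  ✗ same direction on both sides — not dual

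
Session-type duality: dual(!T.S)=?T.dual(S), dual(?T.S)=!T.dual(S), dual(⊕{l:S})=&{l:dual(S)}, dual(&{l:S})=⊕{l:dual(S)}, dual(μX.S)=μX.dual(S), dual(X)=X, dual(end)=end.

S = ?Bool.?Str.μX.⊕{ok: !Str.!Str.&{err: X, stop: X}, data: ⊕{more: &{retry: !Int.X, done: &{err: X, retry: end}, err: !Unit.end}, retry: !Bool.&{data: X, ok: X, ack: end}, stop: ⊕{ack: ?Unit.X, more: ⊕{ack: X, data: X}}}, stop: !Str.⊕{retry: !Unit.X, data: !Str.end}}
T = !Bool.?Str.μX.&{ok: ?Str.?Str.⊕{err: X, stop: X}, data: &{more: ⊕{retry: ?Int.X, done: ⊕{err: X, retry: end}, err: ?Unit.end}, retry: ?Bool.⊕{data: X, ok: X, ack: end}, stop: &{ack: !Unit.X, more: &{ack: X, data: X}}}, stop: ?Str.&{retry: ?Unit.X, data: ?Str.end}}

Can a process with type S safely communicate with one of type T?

?Bool vs !Bool  match
  ?Str vs ?Str  ✗ same direction on both sides — not dual

NO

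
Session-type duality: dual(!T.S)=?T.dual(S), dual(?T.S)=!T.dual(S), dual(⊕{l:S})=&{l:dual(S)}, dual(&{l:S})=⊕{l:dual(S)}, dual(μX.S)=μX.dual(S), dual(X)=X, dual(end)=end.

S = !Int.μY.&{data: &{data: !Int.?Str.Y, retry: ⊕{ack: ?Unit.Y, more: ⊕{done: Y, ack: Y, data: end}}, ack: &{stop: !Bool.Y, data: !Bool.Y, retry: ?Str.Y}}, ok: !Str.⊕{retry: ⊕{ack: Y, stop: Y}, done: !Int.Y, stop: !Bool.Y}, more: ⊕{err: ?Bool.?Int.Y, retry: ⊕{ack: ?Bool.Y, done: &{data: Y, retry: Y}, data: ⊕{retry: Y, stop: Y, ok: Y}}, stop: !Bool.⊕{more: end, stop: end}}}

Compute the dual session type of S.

?Int.μY.⊕{data: ⊕{data: ?Int.!Str.Y, retry: &{ack: !Unit.Y, more: &{done: Y, ack: Y, data: end}}, ack: ⊕{stop: ?Bool.Y, data: ?Bool.Y, retry: !Str.Y}}, ok: ?Str.&{retry: &{ack: Y, stop: Y}, done: ?Int.Y, stop: ?Bool.Y}, more: &{err: !Bool.!Int.Y, retry: &{ack: !Bool.Y, done: ⊕{data: Y, retry: Y}, data: &{retry: Y, stop: Y, ok: Y}}, stop: ?Bool.&{more: end, stop: end}}}

!Int → ?Int
  μY → μY  (rec unchanged)
    &{data,ok,more} → ⊕{data,ok,more}  (&→⊕)
      case data:
        &{data,retry,ack} → ⊕{data,retry,ack}  (&→⊕)
          case data:
            !Int → ?Int
              ?Str → !Str
                dual(Y) = Y
          case retry:
            ⊕{ack,more} → &{ack,more}  (internal→external)
              case ack:
                ?Unit → !Unit
                  dual(Y) = Y
              case more:
                ⊕{done,ack,data} → &{done,ack,data}  (internal→external)
                  case done:
                    dual(Y) = Y
                  case ack:
                    dual(Y) = Y
                  case data:
                    dual(end) = end
          case ack:
            &{stop,data,retry} → ⊕{stop,data,retry}  (&→⊕)
              case stop:
                !Bool → ?Bool
                  dual(Y) = Y
              case data:
                !Bool → ?Bool
                  dual(Y) = Y
              case retry:
                ?Str → !Str
                  dual(Y) = Y
      case ok:
        !Str → ?Str
          ⊕{retry,done,stop} → &{retry,done,stop}  (internal→external)
            case retry:
              ⊕{ack,stop} → &{ack,stop}  (internal→external)
                case ack:
                  dual(Y) = Y
                case stop:
                  dual(Y) = Y
            case done:
              !Int → ?Int
                dual(Y) = Y
            case stop:
              !Bool → ?Bool
                dual(Y) = Y
      case more:
        ⊕{err,retry,stop} → &{err,retry,stop}  (internal→external)
          case err:
            ?Bool → !Bool
              ?Int → !Int
                dual(Y) = Y
          case retry:
            ⊕{ack,done,data} → &{ack,done,data}  (internal→external)
              case ack:
                ?Bool → !Bool
                  dual(Y) = Y
              case done:
                &{data,retry} → ⊕{data,retry}  (&→⊕)
                  case data:
                    dual(Y) = Y
                  case retry:
                    dual(Y) = Y
              case data:
                ⊕{retry,stop,ok} → &{retry,stop,ok}  (internal→external)
                  case retry:
                    dual(Y) = Y
                  case stop:
                    dual(Y) = Y
                  case ok:
                    dual(Y) = Y
          case stop:
            !Bool → ?Bool
              ⊕{more,stop} → &{more,stop}  (internal→external)
                case more:
                  dual(end) = end
                case stop:
                  dual(end) = end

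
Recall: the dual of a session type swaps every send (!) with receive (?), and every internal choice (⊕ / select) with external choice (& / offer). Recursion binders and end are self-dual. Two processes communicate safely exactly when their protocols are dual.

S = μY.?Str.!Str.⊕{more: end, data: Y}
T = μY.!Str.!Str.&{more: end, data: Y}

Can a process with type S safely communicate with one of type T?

NO

μY vs μY  ok (rec unchanged)
  ?Str vs !Str  ok
    !Str vs !Str  ✗ same direction on both sides — not dual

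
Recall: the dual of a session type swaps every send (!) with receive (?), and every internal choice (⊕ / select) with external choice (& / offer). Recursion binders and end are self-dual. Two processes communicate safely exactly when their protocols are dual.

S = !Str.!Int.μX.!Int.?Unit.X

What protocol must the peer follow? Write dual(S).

?Str.?Int.μX.?Int.!Unit.X

!Str = ?Str
  !Int = ?Int
    μX = μX  (binder kept)
      !Int = ?Int
        ?Unit = !Unit
          X ↦ X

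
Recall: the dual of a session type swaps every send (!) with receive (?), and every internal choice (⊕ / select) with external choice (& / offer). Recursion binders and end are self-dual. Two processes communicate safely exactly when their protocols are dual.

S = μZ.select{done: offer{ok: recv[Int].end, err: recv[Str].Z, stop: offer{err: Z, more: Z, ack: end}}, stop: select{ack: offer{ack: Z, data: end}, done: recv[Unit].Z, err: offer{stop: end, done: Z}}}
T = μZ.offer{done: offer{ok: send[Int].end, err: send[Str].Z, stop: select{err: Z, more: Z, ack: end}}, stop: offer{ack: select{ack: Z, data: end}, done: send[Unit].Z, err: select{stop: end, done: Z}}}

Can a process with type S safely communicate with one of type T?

μZ vs μZ  match (μ self-dual)
  select{done,stop} vs offer{done,stop}  match label sets agree
    • done:
      offer{ok,err,stop} vs offer{ok,err,stop}  ✗ choice polarity not flipped — not dual

NO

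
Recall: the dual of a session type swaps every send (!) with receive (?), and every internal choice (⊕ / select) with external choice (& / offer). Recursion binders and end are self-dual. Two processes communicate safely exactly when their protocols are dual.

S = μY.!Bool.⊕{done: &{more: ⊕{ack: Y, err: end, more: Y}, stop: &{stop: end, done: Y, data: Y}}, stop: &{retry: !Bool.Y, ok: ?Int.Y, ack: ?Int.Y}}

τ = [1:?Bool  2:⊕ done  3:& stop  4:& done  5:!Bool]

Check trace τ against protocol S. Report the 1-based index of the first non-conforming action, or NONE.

[1] got ?Bool, protocol expects !Bool  ✗

1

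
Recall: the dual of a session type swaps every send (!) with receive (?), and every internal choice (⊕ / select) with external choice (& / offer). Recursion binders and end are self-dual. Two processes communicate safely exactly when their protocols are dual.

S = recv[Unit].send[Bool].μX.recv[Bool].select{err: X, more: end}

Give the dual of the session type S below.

recv[Unit] → send[Unit]
  send[Bool] → recv[Bool]
    μX → μX  (μ self-dual)
      recv[Bool] → send[Bool]
        select{err,more} → offer{err,more}  (select→offer)
          • err:
            X self-dual
          • more:
            end self-dual

send[Unit].recv[Bool].μX.send[Bool].offer{err: X, more: end}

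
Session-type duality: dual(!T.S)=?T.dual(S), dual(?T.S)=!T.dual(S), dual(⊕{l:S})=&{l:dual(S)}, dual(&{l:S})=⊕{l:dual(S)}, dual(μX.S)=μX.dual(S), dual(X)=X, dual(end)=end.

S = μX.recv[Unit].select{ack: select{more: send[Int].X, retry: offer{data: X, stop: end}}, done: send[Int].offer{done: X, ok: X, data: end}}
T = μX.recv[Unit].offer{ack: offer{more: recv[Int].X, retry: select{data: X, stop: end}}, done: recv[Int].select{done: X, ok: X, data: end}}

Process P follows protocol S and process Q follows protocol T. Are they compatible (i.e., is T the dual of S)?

μX | μX  ✓ (rec unchanged)
  recv[Unit] | recv[Unit]  ✗ same direction on both sides — not dual

NO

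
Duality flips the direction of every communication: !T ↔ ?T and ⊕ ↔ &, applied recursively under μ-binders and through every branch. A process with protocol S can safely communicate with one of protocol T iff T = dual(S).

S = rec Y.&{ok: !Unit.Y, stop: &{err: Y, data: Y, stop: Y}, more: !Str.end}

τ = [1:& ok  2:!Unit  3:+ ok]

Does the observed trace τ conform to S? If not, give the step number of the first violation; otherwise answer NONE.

@1 & ok  ok  cont: !Unit.rec Y.…
@2 !Unit  ok  cont: rec Y.…
@3 got + ok, protocol expects & ok or & stop or & more  ✗

3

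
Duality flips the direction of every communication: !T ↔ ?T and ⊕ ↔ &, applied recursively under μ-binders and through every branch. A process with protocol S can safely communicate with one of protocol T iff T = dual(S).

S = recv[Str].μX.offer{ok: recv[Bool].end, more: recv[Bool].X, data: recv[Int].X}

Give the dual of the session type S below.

send[Str].μX.select{ok: send[Bool].end, more: send[Bool].X, data: send[Int].X}

recv[Str] = send[Str]
  μX = μX  (μ self-dual)
    offer{ok,more,data} = select{ok,more,data}  (&→⊕)
      • ok:
        recv[Bool] = send[Bool]
          end self-dual
      • more:
        recv[Bool] = send[Bool]
          X self-dual
      • data:
        recv[Int] = send[Int]
          X self-dual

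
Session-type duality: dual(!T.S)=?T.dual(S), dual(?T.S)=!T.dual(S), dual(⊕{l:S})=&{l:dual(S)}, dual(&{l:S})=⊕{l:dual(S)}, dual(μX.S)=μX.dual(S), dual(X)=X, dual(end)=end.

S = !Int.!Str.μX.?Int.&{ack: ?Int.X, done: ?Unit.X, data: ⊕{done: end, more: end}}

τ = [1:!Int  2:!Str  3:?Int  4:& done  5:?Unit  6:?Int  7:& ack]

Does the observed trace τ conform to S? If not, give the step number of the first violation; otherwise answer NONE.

[1] !Int  ✓  state: !Str.μX.…
[2] !Str  ✓  state: μX.…
[3] ?Int  ✓  state: &{ack: ?Int.μX.…, done: ?Unit.μX.…, data: ⊕{done: end, more: end}}
[4] & done  ✓  state: ?Unit.μX.…
[5] ?Unit  ✓  state: μX.…
[6] ?Int  ✓  state: &{ack: ?Int.μX.…, done: ?Unit.μX.…, data: ⊕{done: end, more: end}}
[7] & ack  ✓  state: ?Int.μX.…
τ conforms to S (length 7)

NONE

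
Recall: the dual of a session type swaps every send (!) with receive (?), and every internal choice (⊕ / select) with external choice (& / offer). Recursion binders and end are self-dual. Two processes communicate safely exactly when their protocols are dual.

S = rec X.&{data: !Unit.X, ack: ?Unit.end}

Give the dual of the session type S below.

rec X → rec X  (μ self-dual)
  &{data,ack} → +{data,ack}  (offer→select)
    [data]
      !Unit → ?Unit
        X ↦ X
    [ack]
      ?Unit → !Unit
        end ↦ end

rec X.+{data: ?Unit.X, ack: !Unit.end}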